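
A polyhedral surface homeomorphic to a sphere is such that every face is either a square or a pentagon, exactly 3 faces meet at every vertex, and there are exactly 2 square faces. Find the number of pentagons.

8

Let x be the number of pentagons; then F = 2 + x.
Edge–face incidences: 2E = 4·2 + 5·x = 8 + 5x.
Every vertex has degree 3, so 3V = 2E.
Euler: V − E + F = 2 ⇒ (2E)/3 − E + (2 + x) = 2.
Multiply by 6: 2·(2E) − 3·(2E) + 6·(2 + x) = 12, i.e. 12 + 6x − (8 + 5x) = 12.
Collecting terms: x + 4 = 12, so x = 8.
Then 2E = 8 + 5·8 = 48, so E = 24, V = 2E/3 = 16, F = 2 + 8 = 10.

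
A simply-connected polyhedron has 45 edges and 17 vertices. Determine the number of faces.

30

Here V − E + F = 2.
F = 2 − V + E = 2 − 17 + 45 = 30.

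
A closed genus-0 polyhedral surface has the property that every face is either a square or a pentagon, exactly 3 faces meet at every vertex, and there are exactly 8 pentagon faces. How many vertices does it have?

Let x be the number of squares; then F = 8 + x.
Edge–face incidences: 2E = 5·8 + 4·x = 40 + 4x.
Every vertex has degree 3, so 3V = 2E.
Euler: V − E + F = 2 ⇒ (2E)/3 − E + (8 + x) = 2.
Multiply by 6: 2·(2E) − 3·(2E) + 6·(8 + x) = 12, i.e. 48 + 6x − (40 + 4x) = 12.
Collecting terms: 2x + 8 = 12, so 2x = 4, so x = 2.
Then 2E = 40 + 4·2 = 48, so E = 24, V = 2E/3 = 16, F = 8 + 2 = 10.

16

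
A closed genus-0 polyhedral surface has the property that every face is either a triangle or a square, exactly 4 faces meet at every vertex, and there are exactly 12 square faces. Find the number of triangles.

8

Let x be the number of triangles; then F = 12 + x.
Edge–face incidences: 2E = 4·12 + 3·x = 48 + 3x.
Every vertex has degree 4, so 4V = 2E.
Euler: V − E + F = 2 ⇒ (2E)/4 − E + (12 + x) = 2.
Multiply by 8: 2·(2E) − 4·(2E) + 8·(12 + x) = 16, i.e. 96 + 8x − 2·(48 + 3x) = 16.
Collecting terms: 2x = 16, so x = 8.
Then 2E = 48 + 3·8 = 72, so E = 36, V = 2E/4 = 18, F = 12 + 8 = 20.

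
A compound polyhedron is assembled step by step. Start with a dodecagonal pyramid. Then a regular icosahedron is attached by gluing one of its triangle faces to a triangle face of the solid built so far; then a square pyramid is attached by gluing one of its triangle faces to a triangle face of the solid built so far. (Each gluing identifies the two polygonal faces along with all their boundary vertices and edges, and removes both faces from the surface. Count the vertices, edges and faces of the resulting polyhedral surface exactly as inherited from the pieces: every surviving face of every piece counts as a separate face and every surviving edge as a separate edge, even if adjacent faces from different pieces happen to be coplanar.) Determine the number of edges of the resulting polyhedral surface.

56

A dodecagonal pyramid: V=13, E=24, F=13.
Attach a regular icosahedron (V=12, E=30, F=20) along a 3-gon: merge 3 vertices and 3 edges, delete both glued faces → V=22, E=51, F=31.
Attach a square pyramid (V=5, E=8, F=5) along a 3-gon: merge 3 vertices and 3 edges, delete both glued faces → V=24, E=56, F=34.
Check: V − E + F = 24 − 56 + 34 = 2.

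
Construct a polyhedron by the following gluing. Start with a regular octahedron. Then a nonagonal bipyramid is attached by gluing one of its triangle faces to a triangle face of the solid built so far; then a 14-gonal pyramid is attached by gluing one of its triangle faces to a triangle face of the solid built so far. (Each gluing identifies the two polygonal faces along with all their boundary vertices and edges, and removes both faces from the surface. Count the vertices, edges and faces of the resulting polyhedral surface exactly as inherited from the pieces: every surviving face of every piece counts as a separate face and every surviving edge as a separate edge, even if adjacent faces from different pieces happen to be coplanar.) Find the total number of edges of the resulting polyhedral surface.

A regular octahedron: V=6, E=12, F=8.
Attach a nonagonal bipyramid (V=11, E=27, F=18) along a 3-gon: merge 3 vertices and 3 edges, delete both glued faces → V=14, E=36, F=24.
Attach a 14-gonal pyramid (V=15, E=28, F=15) along a 3-gon: merge 3 vertices and 3 edges, delete both glued faces → V=26, E=61, F=37.
Check: V − E + F = 26 − 61 + 37 = 2.

61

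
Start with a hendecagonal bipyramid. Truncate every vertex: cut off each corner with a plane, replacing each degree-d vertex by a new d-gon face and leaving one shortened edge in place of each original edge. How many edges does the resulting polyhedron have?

99

The base solid has V = 13, E = 33, F = 22.
Truncation replaces each original edge-end by a new vertex, so V′ = 2E = 66.
Each original edge survives, and each old vertex of degree d contributes d new edges; summing degrees gives Σd = 2E, so E′ = E + 2E = 3E = 99.
Each original face survives and each original vertex becomes one new face: F′ = F + V = 35.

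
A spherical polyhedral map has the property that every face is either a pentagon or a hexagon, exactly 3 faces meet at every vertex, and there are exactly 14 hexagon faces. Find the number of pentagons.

Let x be the number of pentagons; then F = 14 + x.
Edge–face incidences: 2E = 6·14 + 5·x = 84 + 5x.
Every vertex has degree 3, so 3V = 2E.
Euler: V − E + F = 2 ⇒ (2E)/3 − E + (14 + x) = 2.
Multiply by 6: 2·(2E) − 3·(2E) + 6·(14 + x) = 12, i.e. 84 + 6x − (84 + 5x) = 12.
Collecting terms: x = 12.
Then 2E = 84 + 5·12 = 144, so E = 72, V = 2E/3 = 48, F = 14 + 12 = 26.

12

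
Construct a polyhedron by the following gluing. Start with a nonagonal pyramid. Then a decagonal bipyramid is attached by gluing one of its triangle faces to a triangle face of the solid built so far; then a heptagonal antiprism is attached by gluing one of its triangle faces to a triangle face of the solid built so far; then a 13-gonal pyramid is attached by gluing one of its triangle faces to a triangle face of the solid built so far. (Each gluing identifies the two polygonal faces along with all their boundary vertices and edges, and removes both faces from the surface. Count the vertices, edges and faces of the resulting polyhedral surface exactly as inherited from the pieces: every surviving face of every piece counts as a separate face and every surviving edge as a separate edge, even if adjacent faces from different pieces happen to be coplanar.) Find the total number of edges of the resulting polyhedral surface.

93

A nonagonal pyramid: V=10, E=18, F=10.
Attach a decagonal bipyramid (V=12, E=30, F=20) along a 3-gon: merge 3 vertices and 3 edges, delete both glued faces → V=19, E=45, F=28.
Attach a heptagonal antiprism (V=14, E=28, F=16) along a 3-gon: merge 3 vertices and 3 edges, delete both glued faces → V=30, E=70, F=42.
Attach a 13-gonal pyramid (V=14, E=26, F=14) along a 3-gon: merge 3 vertices and 3 edges, delete both glued faces → V=41, E=93, F=54.
Check: V − E + F = 41 − 93 + 54 = 2.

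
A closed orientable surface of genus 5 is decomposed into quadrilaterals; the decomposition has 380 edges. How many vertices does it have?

182

χ = 2 − 2·5 = -8, and every face is a square so 4F = 2E.
F = 2E/4 = 190. Then V = -8 + E − F = -8 + 380 − 190 = 182.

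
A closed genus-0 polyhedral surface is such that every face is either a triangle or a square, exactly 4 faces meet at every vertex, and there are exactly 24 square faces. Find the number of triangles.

8

Let x be the number of triangles; then F = 24 + x.
Edge–face incidences: 2E = 4·24 + 3·x = 96 + 3x.
Every vertex has degree 4, so 4V = 2E.
Euler: V − E + F = 2 ⇒ (2E)/4 − E + (24 + x) = 2.
Multiply by 8: 2·(2E) − 4·(2E) + 8·(24 + x) = 16, i.e. 192 + 8x − 2·(96 + 3x) = 16.
Collecting terms: 2x = 16, so x = 8.
Then 2E = 96 + 3·8 = 120, so E = 60, V = 2E/4 = 30, F = 24 + 8 = 32.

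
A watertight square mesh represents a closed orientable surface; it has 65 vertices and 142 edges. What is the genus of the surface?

Every face is a square and each edge borders two faces, so 4F = 2·142, giving F = 71.
χ = V − E + F = 65 − 142 + 71 = -6.
For a closed orientable surface χ = 2 − 2g, so g = (2 − (-6))/2 = 4.

4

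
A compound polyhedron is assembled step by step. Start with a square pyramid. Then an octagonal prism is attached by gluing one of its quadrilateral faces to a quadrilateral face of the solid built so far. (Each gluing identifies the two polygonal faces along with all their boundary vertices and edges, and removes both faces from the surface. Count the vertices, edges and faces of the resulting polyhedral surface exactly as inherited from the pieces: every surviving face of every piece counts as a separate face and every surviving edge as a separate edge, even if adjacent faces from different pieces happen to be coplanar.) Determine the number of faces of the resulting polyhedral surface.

A square pyramid: V=5, E=8, F=5.
Attach an octagonal prism (V=16, E=24, F=10) along a 4-gon: merge 4 vertices and 4 edges, delete both glued faces → V=17, E=28, F=13.
Check: V − E + F = 17 − 28 + 13 = 2.

13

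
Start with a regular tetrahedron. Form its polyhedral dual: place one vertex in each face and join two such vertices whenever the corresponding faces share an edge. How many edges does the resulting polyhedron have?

6

The base solid has V = 4, E = 6, F = 4.
The dual swaps V and F and preserves E: V′ = F = 4, E′ = E = 6, F′ = V = 4.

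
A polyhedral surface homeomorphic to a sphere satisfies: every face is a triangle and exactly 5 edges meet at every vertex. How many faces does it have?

Each face has 3 edges and each edge borders two faces, so 2E = 3F.
Each vertex has degree 5, so 5V = 2E and hence V = 3F/5.
Euler: V − E + F = 2 ⇒ (3F/5) − (3F/2) + F = 2.
Multiply by 10: (6 − 15 + 10)F = 20, i.e. 1F = 20.
So F = 20, E = 3·20/2 = 30, V = 3·20/5 = 12.

20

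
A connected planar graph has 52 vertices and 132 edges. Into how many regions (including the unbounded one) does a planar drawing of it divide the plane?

82

Euler's formula for a connected plane graph: V − E + F = 2, so F = 2 − 52 + 132 = 82.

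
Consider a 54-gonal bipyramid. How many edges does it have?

A bipyramid over an n-gon has 2n triangular faces and n + 2 vertices: V = 54 + 2 = 56, E = 3·54 = 162, F = 2·54 = 108.

162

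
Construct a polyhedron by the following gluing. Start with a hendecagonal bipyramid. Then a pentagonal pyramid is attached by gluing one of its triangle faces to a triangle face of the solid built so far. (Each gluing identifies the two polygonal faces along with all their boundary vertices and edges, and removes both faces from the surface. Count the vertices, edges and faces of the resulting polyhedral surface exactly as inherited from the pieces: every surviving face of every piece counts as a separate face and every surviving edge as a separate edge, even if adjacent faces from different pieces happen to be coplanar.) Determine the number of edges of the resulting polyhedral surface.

A hendecagonal bipyramid: V=13, E=33, F=22.
Attach a pentagonal pyramid (V=6, E=10, F=6) along a 3-gon: merge 3 vertices and 3 edges, delete both glued faces → V=16, E=40, F=26.
Check: V − E + F = 16 − 40 + 26 = 2.

40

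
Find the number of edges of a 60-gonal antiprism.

An antiprism on an n-gon has two n-gon caps and 2n triangles: V = 2·60 = 120, E = 4·60 = 240, F = 2·60 + 2 = 122.

240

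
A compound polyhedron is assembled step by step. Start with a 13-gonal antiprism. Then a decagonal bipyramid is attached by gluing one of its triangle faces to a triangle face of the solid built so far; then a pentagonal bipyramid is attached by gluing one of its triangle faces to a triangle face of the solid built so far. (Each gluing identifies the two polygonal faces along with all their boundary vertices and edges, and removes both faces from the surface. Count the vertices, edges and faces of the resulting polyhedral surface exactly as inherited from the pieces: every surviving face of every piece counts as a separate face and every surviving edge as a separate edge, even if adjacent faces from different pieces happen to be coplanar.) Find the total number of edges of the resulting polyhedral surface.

91

A 13-gonal antiprism: V=26, E=52, F=28.
Attach a decagonal bipyramid (V=12, E=30, F=20) along a 3-gon: merge 3 vertices and 3 edges, delete both glued faces → V=35, E=79, F=46.
Attach a pentagonal bipyramid (V=7, E=15, F=10) along a 3-gon: merge 3 vertices and 3 edges, delete both glued faces → V=39, E=91, F=54.
Check: V − E + F = 39 − 91 + 54 = 2.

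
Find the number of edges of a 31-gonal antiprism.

An antiprism on an n-gon has two n-gon caps and 2n triangles: V = 2·31 = 62, E = 4·31 = 124, F = 2·31 + 2 = 64.

124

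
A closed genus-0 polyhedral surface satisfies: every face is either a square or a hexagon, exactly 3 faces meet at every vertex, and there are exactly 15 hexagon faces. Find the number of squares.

Let x be the number of squares; then F = 15 + x.
Edge–face incidences: 2E = 6·15 + 4·x = 90 + 4x.
Every vertex has degree 3, so 3V = 2E.
Euler: V − E + F = 2 ⇒ (2E)/3 − E + (15 + x) = 2.
Multiply by 6: 2·(2E) − 3·(2E) + 6·(15 + x) = 12, i.e. 90 + 6x − (90 + 4x) = 12.
Collecting terms: 2x = 12, so x = 6.
Then 2E = 90 + 4·6 = 114, so E = 57, V = 2E/3 = 38, F = 15 + 6 = 21.

6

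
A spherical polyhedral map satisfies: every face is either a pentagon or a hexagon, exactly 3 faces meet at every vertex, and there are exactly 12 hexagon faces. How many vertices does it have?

Let x be the number of pentagons; then F = 12 + x.
Edge–face incidences: 2E = 6·12 + 5·x = 72 + 5x.
Every vertex has degree 3, so 3V = 2E.
Euler: V − E + F = 2 ⇒ (2E)/3 − E + (12 + x) = 2.
Multiply by 6: 2·(2E) − 3·(2E) + 6·(12 + x) = 12, i.e. 72 + 6x − (72 + 5x) = 12.
Collecting terms: x = 12.
Then 2E = 72 + 5·12 = 132, so E = 66, V = 2E/3 = 44, F = 12 + 12 = 24.

44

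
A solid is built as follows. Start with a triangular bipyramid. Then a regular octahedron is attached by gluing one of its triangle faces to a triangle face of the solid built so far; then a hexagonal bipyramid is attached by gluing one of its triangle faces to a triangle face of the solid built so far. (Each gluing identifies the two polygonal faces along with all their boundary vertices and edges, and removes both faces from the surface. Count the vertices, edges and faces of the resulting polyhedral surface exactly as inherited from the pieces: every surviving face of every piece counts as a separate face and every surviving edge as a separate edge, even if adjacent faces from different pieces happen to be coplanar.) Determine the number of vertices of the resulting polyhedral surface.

13

A triangular bipyramid: V=5, E=9, F=6.
Attach a regular octahedron (V=6, E=12, F=8) along a 3-gon: merge 3 vertices and 3 edges, delete both glued faces → V=8, E=18, F=12.
Attach a hexagonal bipyramid (V=8, E=18, F=12) along a 3-gon: merge 3 vertices and 3 edges, delete both glued faces → V=13, E=33, F=22.
Check: V − E + F = 13 − 33 + 22 = 2.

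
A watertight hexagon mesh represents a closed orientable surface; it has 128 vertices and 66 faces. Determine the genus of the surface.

3

Every face is a hexagon, so 2E = 6·66 = 396, giving E = 198.
χ = V − E + F = 128 − 198 + 66 = -4.
For a closed orientable surface χ = 2 − 2g, so g = (2 − (-4))/2 = 3.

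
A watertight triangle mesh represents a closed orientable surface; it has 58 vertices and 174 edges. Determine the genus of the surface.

1

Every face is a triangle and each edge borders two faces, so 3F = 2·174, giving F = 116.
χ = V − E + F = 58 − 174 + 116 = 0.
For a closed orientable surface χ = 2 − 2g, so g = (2 − (0))/2 = 1.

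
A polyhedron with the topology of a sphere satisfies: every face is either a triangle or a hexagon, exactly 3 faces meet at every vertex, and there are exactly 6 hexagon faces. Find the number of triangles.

4

Let x be the number of triangles; then F = 6 + x.
Edge–face incidences: 2E = 6·6 + 3·x = 36 + 3x.
Every vertex has degree 3, so 3V = 2E.
Euler: V − E + F = 2 ⇒ (2E)/3 − E + (6 + x) = 2.
Multiply by 6: 2·(2E) − 3·(2E) + 6·(6 + x) = 12, i.e. 36 + 6x − (36 + 3x) = 12.
Collecting terms: 3x = 12, so x = 4.
Then 2E = 36 + 3·4 = 48, so E = 24, V = 2E/3 = 16, F = 6 + 4 = 10.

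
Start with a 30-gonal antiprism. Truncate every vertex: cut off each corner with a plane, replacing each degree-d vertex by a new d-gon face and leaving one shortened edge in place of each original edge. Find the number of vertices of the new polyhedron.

The base solid has V = 60, E = 120, F = 62.
Truncation replaces each original edge-end by a new vertex, so V′ = 2E = 240.
Each original edge survives, and each old vertex of degree d contributes d new edges; summing degrees gives Σd = 2E, so E′ = E + 2E = 3E = 360.
Each original face survives and each original vertex becomes one new face: F′ = F + V = 122.

240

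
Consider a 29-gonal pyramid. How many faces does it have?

A pyramid on an n-gon base has one n-gon and n triangles: V = 29 + 1 = 30, E = 2·29 = 58, F = 29 + 1 = 30.
Check: V − E + F = 30 − 58 + 30 = 2.

30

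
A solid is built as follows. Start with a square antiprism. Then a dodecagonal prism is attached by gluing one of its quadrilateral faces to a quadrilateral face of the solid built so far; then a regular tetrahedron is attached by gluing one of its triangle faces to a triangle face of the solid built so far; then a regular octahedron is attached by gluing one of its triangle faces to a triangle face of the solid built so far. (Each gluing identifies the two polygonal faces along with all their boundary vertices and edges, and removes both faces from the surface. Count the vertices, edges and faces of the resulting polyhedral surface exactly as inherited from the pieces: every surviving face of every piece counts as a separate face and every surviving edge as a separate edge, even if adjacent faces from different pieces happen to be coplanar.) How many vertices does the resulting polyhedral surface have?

A square antiprism: V=8, E=16, F=10.
Attach a dodecagonal prism (V=24, E=36, F=14) along a 4-gon: merge 4 vertices and 4 edges, delete both glued faces → V=28, E=48, F=22.
Attach a regular tetrahedron (V=4, E=6, F=4) along a 3-gon: merge 3 vertices and 3 edges, delete both glued faces → V=29, E=51, F=24.
Attach a regular octahedron (V=6, E=12, F=8) along a 3-gon: merge 3 vertices and 3 edges, delete both glued faces → V=32, E=60, F=30.
Check: V − E + F = 32 − 60 + 30 = 2.

32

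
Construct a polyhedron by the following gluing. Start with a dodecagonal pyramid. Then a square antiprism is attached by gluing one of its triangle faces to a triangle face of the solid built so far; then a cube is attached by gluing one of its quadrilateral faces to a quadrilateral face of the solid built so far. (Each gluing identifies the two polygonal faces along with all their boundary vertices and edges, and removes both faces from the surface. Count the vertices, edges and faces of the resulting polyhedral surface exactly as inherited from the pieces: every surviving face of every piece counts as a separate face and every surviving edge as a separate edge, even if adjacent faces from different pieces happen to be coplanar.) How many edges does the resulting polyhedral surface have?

A dodecagonal pyramid: V=13, E=24, F=13.
Attach a square antiprism (V=8, E=16, F=10) along a 3-gon: merge 3 vertices and 3 edges, delete both glued faces → V=18, E=37, F=21.
Attach a cube (V=8, E=12, F=6) along a 4-gon: merge 4 vertices and 4 edges, delete both glued faces → V=22, E=45, F=25.
Check: V − E + F = 22 − 45 + 25 = 2.

45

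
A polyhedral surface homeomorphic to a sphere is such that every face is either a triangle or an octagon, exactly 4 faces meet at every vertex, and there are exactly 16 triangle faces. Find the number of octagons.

2

Let x be the number of octagons; then F = 16 + x.
Edge–face incidences: 2E = 3·16 + 8·x = 48 + 8x.
Every vertex has degree 4, so 4V = 2E.
Euler: V − E + F = 2 ⇒ (2E)/4 − E + (16 + x) = 2.
Multiply by 8: 2·(2E) − 4·(2E) + 8·(16 + x) = 16, i.e. 128 + 8x − 2·(48 + 8x) = 16.
Collecting terms: −8x + 32 = 16, so −8x = −16, so x = 2.
Then 2E = 48 + 8·2 = 64, so E = 32, V = 2E/4 = 16, F = 16 + 2 = 18.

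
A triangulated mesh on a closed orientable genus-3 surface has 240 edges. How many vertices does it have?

76

χ = 2 − 2·3 = -4, and every face is a triangle so 3F = 2E.
F = 2E/3 = 160. Then V = -4 + E − F = -4 + 240 − 160 = 76.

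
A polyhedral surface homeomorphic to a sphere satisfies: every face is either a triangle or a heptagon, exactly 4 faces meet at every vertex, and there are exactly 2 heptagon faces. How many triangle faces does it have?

14

Let x be the number of triangles; then F = 2 + x.
Edge–face incidences: 2E = 7·2 + 3·x = 14 + 3x.
Every vertex has degree 4, so 4V = 2E.
Euler: V − E + F = 2 ⇒ (2E)/4 − E + (2 + x) = 2.
Multiply by 8: 2·(2E) − 4·(2E) + 8·(2 + x) = 16, i.e. 16 + 8x − 2·(14 + 3x) = 16.
Collecting terms: 2x − 12 = 16, so 2x = 28, so x = 14.
Then 2E = 14 + 3·14 = 56, so E = 28, V = 2E/4 = 14, F = 2 + 14 = 16.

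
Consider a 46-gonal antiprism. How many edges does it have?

184

An antiprism on an n-gon has two n-gon caps and 2n triangles: V = 2·46 = 92, E = 4·46 = 184, F = 2·46 + 2 = 94.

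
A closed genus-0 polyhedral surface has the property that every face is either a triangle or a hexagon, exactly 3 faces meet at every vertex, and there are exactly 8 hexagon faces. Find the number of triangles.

4

Let x be the number of triangles; then F = 8 + x.
Edge–face incidences: 2E = 6·8 + 3·x = 48 + 3x.
Every vertex has degree 3, so 3V = 2E.
Euler: V − E + F = 2 ⇒ (2E)/3 − E + (8 + x) = 2.
Multiply by 6: 2·(2E) − 3·(2E) + 6·(8 + x) = 12, i.e. 48 + 6x − (48 + 3x) = 12.
Collecting terms: 3x = 12, so x = 4.
Then 2E = 48 + 3·4 = 60, so E = 30, V = 2E/3 = 20, F = 8 + 4 = 12.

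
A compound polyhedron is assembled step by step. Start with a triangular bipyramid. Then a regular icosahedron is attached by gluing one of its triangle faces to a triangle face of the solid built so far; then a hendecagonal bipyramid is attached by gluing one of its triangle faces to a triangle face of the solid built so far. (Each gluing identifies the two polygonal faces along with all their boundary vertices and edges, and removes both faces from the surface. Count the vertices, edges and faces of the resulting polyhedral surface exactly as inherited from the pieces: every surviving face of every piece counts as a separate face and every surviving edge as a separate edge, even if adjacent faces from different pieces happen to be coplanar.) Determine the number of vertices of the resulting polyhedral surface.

A triangular bipyramid: V=5, E=9, F=6.
Attach a regular icosahedron (V=12, E=30, F=20) along a 3-gon: merge 3 vertices and 3 edges, delete both glued faces → V=14, E=36, F=24.
Attach a hendecagonal bipyramid (V=13, E=33, F=22) along a 3-gon: merge 3 vertices and 3 edges, delete both glued faces → V=24, E=66, F=44.
Check: V − E + F = 24 − 66 + 44 = 2.

24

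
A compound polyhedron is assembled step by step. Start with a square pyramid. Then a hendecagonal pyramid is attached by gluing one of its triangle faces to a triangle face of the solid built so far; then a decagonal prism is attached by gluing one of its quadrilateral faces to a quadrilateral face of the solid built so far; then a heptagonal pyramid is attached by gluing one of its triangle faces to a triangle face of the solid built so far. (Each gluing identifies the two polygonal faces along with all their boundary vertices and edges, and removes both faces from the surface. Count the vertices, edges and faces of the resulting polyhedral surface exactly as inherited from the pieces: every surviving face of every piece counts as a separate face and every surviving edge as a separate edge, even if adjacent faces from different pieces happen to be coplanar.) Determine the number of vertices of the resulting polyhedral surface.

35

A square pyramid: V=5, E=8, F=5.
Attach a hendecagonal pyramid (V=12, E=22, F=12) along a 3-gon: merge 3 vertices and 3 edges, delete both glued faces → V=14, E=27, F=15.
Attach a decagonal prism (V=20, E=30, F=12) along a 4-gon: merge 4 vertices and 4 edges, delete both glued faces → V=30, E=53, F=25.
Attach a heptagonal pyramid (V=8, E=14, F=8) along a 3-gon: merge 3 vertices and 3 edges, delete both glued faces → V=35, E=64, F=31.
Check: V − E + F = 35 − 64 + 31 = 2.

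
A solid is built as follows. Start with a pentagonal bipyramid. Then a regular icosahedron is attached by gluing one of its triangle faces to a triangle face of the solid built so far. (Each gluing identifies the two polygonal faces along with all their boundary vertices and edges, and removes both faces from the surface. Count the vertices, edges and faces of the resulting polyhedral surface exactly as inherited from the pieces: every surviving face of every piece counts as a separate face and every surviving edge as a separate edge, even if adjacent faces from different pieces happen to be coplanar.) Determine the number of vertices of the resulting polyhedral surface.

A pentagonal bipyramid: V=7, E=15, F=10.
Attach a regular icosahedron (V=12, E=30, F=20) along a 3-gon: merge 3 vertices and 3 edges, delete both glued faces → V=16, E=42, F=28.
Check: V − E + F = 16 − 42 + 28 = 2.

16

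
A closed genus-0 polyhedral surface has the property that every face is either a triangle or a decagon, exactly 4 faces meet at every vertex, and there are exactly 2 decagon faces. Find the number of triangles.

Let x be the number of triangles; then F = 2 + x.
Edge–face incidences: 2E = 10·2 + 3·x = 20 + 3x.
Every vertex has degree 4, so 4V = 2E.
Euler: V − E + F = 2 ⇒ (2E)/4 − E + (2 + x) = 2.
Multiply by 8: 2·(2E) − 4·(2E) + 8·(2 + x) = 16, i.e. 16 + 8x − 2·(20 + 3x) = 16.
Collecting terms: 2x − 24 = 16, so 2x = 40, so x = 20.
Then 2E = 20 + 3·20 = 80, so E = 40, V = 2E/4 = 20, F = 2 + 20 = 22.

20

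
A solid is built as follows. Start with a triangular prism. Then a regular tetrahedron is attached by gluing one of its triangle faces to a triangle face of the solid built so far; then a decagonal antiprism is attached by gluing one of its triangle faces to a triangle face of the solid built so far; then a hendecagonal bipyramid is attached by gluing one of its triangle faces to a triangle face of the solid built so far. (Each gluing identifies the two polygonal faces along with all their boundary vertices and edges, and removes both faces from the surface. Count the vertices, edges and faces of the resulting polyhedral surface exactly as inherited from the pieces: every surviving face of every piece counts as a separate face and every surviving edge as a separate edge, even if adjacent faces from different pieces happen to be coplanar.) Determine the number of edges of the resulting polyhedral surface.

79

A triangular prism: V=6, E=9, F=5.
Attach a regular tetrahedron (V=4, E=6, F=4) along a 3-gon: merge 3 vertices and 3 edges, delete both glued faces → V=7, E=12, F=7.
Attach a decagonal antiprism (V=20, E=40, F=22) along a 3-gon: merge 3 vertices and 3 edges, delete both glued faces → V=24, E=49, F=27.
Attach a hendecagonal bipyramid (V=13, E=33, F=22) along a 3-gon: merge 3 vertices and 3 edges, delete both glued faces → V=34, E=79, F=47.
Check: V − E + F = 34 − 79 + 47 = 2.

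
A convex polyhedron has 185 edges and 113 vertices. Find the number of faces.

74

Here V − E + F = 2.
F = 2 − V + E = 2 − 113 + 185 = 74.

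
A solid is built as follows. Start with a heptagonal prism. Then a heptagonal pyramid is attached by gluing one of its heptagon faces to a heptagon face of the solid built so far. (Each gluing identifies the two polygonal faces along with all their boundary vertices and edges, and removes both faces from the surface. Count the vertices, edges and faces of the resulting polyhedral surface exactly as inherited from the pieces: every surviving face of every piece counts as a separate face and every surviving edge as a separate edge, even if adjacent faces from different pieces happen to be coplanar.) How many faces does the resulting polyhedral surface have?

A heptagonal prism: V=14, E=21, F=9.
Attach a heptagonal pyramid (V=8, E=14, F=8) along a 7-gon: merge 7 vertices and 7 edges, delete both glued faces → V=15, E=28, F=15.
Check: V − E + F = 15 − 28 + 15 = 2.

15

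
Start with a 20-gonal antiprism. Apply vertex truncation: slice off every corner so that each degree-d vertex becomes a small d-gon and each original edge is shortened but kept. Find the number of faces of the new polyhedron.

82

The base solid has V = 40, E = 80, F = 42.
Truncation replaces each original edge-end by a new vertex, so V′ = 2E = 160.
Each original edge survives, and each old vertex of degree d contributes d new edges; summing degrees gives Σd = 2E, so E′ = E + 2E = 3E = 240.
Each original face survives and each original vertex becomes one new face: F′ = F + V = 82.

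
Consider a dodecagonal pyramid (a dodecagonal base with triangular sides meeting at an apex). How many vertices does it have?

13

A pyramid on an n-gon base has one n-gon and n triangles: V = 12 + 1 = 13, E = 2·12 = 24, F = 12 + 1 = 13.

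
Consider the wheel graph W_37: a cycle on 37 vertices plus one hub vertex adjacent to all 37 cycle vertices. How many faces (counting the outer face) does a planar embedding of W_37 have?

38

W_37 has V = 37 + 1 = 38 vertices and E = 2·37 = 74 edges.
By Euler's formula F = 2 − V + E = 2 − 38 + 74 = 38.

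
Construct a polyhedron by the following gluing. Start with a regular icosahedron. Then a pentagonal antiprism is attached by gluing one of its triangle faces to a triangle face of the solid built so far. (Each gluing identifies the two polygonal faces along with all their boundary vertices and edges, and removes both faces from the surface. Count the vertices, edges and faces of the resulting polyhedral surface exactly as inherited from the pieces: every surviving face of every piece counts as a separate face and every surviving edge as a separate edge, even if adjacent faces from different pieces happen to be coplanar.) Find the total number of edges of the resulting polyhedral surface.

47

A regular icosahedron: V=12, E=30, F=20.
Attach a pentagonal antiprism (V=10, E=20, F=12) along a 3-gon: merge 3 vertices and 3 edges, delete both glued faces → V=19, E=47, F=30.
Check: V − E + F = 19 − 47 + 30 = 2.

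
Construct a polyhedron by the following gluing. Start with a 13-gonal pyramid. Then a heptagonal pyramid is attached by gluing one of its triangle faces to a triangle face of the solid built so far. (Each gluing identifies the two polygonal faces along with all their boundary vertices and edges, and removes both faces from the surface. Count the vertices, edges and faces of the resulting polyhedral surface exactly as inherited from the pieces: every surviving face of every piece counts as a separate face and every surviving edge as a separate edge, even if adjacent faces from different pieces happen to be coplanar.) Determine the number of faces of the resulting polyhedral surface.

A 13-gonal pyramid: V=14, E=26, F=14.
Attach a heptagonal pyramid (V=8, E=14, F=8) along a 3-gon: merge 3 vertices and 3 edges, delete both glued faces → V=19, E=37, F=20.
Check: V − E + F = 19 − 37 + 20 = 2.

20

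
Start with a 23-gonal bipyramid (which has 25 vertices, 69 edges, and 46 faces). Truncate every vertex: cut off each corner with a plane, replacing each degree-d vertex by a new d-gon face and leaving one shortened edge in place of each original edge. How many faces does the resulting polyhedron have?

71

Truncation replaces each original edge-end by a new vertex, so V′ = 2E = 138.
Each original edge survives, and each old vertex of degree d contributes d new edges; summing degrees gives Σd = 2E, so E′ = E + 2E = 3E = 207.
Each original face survives and each original vertex becomes one new face: F′ = F + V = 71.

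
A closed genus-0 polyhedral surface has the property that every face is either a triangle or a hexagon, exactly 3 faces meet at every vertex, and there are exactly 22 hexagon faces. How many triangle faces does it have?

Let x be the number of triangles; then F = 22 + x.
Edge–face incidences: 2E = 6·22 + 3·x = 132 + 3x.
Every vertex has degree 3, so 3V = 2E.
Euler: V − E + F = 2 ⇒ (2E)/3 − E + (22 + x) = 2.
Multiply by 6: 2·(2E) − 3·(2E) + 6·(22 + x) = 12, i.e. 132 + 6x − (132 + 3x) = 12.
Collecting terms: 3x = 12, so x = 4.
Then 2E = 132 + 3·4 = 144, so E = 72, V = 2E/3 = 48, F = 22 + 4 = 26.

4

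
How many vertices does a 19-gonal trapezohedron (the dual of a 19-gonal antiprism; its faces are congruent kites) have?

The n-trapezohedron (dual of the n-antiprism) has V = 2·19 + 2 = 40, E = 4·19 = 76, F = 2·19 = 38.

40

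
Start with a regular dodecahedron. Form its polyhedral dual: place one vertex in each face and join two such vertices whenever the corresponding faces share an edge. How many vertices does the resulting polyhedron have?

12

The base solid has V = 20, E = 30, F = 12.
The dual swaps V and F and preserves E: V′ = F = 12, E′ = E = 30, F′ = V = 20.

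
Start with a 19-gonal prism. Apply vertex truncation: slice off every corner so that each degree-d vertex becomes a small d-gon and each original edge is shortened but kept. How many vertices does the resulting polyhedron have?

The base solid has V = 38, E = 57, F = 21.
Truncation replaces each original edge-end by a new vertex, so V′ = 2E = 114.
Each original edge survives, and each old vertex of degree d contributes d new edges; summing degrees gives Σd = 2E, so E′ = E + 2E = 3E = 171.
Each original face survives and each original vertex becomes one new face: F′ = F + V = 59.

114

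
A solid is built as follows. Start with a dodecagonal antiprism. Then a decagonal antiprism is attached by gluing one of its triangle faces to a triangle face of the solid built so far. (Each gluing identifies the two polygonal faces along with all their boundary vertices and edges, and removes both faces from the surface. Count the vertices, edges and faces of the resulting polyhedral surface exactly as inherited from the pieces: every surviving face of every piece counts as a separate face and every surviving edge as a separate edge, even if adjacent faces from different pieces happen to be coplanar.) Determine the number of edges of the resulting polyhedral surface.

85

A dodecagonal antiprism: V=24, E=48, F=26.
Attach a decagonal antiprism (V=20, E=40, F=22) along a 3-gon: merge 3 vertices and 3 edges, delete both glued faces → V=41, E=85, F=46.
Check: V − E + F = 41 − 85 + 46 = 2.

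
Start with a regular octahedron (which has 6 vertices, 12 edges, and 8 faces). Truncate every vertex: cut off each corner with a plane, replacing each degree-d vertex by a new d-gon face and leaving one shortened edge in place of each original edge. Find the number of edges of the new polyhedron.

Truncation replaces each original edge-end by a new vertex, so V′ = 2E = 24.
Each original edge survives, and each old vertex of degree d contributes d new edges; summing degrees gives Σd = 2E, so E′ = E + 2E = 3E = 36.
Each original face survives and each original vertex becomes one new face: F′ = F + V = 14.

36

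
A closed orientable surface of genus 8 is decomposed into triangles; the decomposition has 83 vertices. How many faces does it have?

194

χ = 2 − 2·8 = -14, and every face is a triangle so 3F = 2E.
V − E + F = -14 with E = 3F/2 gives 83 − (3/2 − 1)·F = -14, so F = 194 and E = 291.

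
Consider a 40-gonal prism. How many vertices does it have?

A prism on an n-gon has two n-gon bases and n rectangular sides: V = 2·40 = 80, E = 3·40 = 120, F = 40 + 2 = 42.
Check: V − E + F = 80 − 120 + 42 = 2.

80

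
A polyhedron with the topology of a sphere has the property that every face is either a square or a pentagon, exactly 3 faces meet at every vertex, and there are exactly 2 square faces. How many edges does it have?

Let x be the number of pentagons; then F = 2 + x.
Edge–face incidences: 2E = 4·2 + 5·x = 8 + 5x.
Every vertex has degree 3, so 3V = 2E.
Euler: V − E + F = 2 ⇒ (2E)/3 − E + (2 + x) = 2.
Multiply by 6: 2·(2E) − 3·(2E) + 6·(2 + x) = 12, i.e. 12 + 6x − (8 + 5x) = 12.
Collecting terms: x + 4 = 12, so x = 8.
Then 2E = 8 + 5·8 = 48, so E = 24, V = 2E/3 = 16, F = 2 + 8 = 10.

24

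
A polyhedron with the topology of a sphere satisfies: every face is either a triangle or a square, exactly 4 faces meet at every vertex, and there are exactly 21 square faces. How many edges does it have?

Let x be the number of triangles; then F = 21 + x.
Edge–face incidences: 2E = 4·21 + 3·x = 84 + 3x.
Every vertex has degree 4, so 4V = 2E.
Euler: V − E + F = 2 ⇒ (2E)/4 − E + (21 + x) = 2.
Multiply by 8: 2·(2E) − 4·(2E) + 8·(21 + x) = 16, i.e. 168 + 8x − 2·(84 + 3x) = 16.
Collecting terms: 2x = 16, so x = 8.
Then 2E = 84 + 3·8 = 108, so E = 54, V = 2E/4 = 27, F = 21 + 8 = 29.

54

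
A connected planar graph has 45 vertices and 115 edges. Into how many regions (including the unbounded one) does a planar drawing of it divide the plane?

72

Euler's formula for a connected plane graph: V − E + F = 2, so F = 2 − 45 + 115 = 72.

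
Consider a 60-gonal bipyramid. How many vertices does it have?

A bipyramid over an n-gon has 2n triangular faces and n + 2 vertices: V = 60 + 2 = 62, E = 3·60 = 180, F = 2·60 = 120.

62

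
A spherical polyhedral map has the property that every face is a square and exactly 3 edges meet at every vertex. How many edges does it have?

12

Each face has 4 edges and each edge borders two faces, so 2E = 4F.
Each vertex has degree 3, so 3V = 2E and hence V = 4F/3.
Euler: V − E + F = 2 ⇒ (4F/3) − (4F/2) + F = 2.
Multiply by 6: (8 − 12 + 6)F = 12, i.e. 2F = 12.
So F = 6, E = 4·6/2 = 12, V = 4·6/3 = 8.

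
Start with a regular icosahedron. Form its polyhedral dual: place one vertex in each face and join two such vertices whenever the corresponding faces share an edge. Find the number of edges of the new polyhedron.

30

The base solid has V = 12, E = 30, F = 20.
The dual swaps V and F and preserves E: V′ = F = 20, E′ = E = 30, F′ = V = 12.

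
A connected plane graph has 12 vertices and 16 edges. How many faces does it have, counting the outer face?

Euler's formula for a connected plane graph: V − E + F = 2, so F = 2 − 12 + 16 = 6.

6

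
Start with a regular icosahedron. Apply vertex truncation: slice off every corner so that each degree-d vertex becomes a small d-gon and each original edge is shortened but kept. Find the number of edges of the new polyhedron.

The base solid has V = 12, E = 30, F = 20.
Truncation replaces each original edge-end by a new vertex, so V′ = 2E = 60.
Each original edge survives, and each old vertex of degree d contributes d new edges; summing degrees gives Σd = 2E, so E′ = E + 2E = 3E = 90.
Each original face survives and each original vertex becomes one new face: F′ = F + V = 32.

90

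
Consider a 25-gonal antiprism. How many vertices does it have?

50

An antiprism on an n-gon has two n-gon caps and 2n triangles: V = 2·25 = 50, E = 4·25 = 100, F = 2·25 + 2 = 52.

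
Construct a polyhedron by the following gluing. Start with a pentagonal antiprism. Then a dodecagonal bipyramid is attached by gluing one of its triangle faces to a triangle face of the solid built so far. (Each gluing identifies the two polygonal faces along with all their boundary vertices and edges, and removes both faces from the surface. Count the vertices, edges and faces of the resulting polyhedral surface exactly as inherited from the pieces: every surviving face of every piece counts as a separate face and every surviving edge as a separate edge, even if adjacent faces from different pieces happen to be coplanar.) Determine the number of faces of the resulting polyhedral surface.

A pentagonal antiprism: V=10, E=20, F=12.
Attach a dodecagonal bipyramid (V=14, E=36, F=24) along a 3-gon: merge 3 vertices and 3 edges, delete both glued faces → V=21, E=53, F=34.
Check: V − E + F = 21 − 53 + 34 = 2.

34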